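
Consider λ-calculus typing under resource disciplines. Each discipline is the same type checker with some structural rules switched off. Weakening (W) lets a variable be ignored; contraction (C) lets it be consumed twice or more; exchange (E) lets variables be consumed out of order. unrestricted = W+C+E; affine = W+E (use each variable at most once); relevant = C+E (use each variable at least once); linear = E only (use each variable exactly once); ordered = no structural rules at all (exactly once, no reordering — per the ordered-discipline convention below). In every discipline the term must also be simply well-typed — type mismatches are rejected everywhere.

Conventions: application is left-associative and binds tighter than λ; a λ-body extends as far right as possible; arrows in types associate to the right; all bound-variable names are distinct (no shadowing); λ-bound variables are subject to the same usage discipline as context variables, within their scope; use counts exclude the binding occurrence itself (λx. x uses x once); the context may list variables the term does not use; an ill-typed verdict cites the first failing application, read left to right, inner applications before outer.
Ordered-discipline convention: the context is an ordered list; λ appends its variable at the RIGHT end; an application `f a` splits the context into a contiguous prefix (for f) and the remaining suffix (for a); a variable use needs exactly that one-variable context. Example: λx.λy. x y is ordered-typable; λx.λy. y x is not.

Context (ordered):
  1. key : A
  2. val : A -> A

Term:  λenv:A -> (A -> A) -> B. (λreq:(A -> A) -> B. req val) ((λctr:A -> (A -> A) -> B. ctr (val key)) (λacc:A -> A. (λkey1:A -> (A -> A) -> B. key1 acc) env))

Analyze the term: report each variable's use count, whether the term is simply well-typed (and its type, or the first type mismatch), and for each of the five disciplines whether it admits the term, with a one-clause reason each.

counts: key=1, val=2, env (λ-bound)=1, req (λ-bound)=1, ctr (λ-bound)=1, acc (λ-bound)=1, key1 (λ-bound)=1
left-to-right use order: req, val, ctr, val, key, key1, acc, env
typing: ill-typed: an application expects A but receives A -> A
ordered: ✗ — a type mismatch blocks all five
linear: ✗ — the type mismatch rejects it
affine: ✗ — not simply typable
relevant: ✗ — fails simple typing
unrestricted: ✗ — a type mismatch blocks all five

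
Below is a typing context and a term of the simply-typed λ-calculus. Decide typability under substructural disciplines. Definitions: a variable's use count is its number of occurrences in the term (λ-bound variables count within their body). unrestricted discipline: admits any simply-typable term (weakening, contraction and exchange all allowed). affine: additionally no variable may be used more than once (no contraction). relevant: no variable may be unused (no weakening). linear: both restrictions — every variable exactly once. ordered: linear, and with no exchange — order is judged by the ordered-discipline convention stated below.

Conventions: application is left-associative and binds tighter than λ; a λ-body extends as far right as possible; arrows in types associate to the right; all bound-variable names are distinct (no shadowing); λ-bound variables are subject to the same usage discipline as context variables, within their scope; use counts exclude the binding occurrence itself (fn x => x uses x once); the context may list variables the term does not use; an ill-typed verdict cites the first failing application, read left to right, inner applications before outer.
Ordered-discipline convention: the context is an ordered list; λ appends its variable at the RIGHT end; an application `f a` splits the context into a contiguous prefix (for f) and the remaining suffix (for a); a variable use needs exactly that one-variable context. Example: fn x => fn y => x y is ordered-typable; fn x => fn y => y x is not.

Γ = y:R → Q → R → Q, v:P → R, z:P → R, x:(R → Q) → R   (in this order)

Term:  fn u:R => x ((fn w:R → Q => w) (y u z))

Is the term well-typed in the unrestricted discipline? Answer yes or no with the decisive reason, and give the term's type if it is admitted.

no — not simply typable
counts: y ×1, v ×0, z ×1, x ×1, u [bound] ×1, w [bound] ×1
uses in reading order: x, w, y, u, z
typing: ill-typed: an argument P → R mismatches the expected Q
summary: ordered ✗; linear ✗; affine ✗; relevant ✗; unrestricted ✗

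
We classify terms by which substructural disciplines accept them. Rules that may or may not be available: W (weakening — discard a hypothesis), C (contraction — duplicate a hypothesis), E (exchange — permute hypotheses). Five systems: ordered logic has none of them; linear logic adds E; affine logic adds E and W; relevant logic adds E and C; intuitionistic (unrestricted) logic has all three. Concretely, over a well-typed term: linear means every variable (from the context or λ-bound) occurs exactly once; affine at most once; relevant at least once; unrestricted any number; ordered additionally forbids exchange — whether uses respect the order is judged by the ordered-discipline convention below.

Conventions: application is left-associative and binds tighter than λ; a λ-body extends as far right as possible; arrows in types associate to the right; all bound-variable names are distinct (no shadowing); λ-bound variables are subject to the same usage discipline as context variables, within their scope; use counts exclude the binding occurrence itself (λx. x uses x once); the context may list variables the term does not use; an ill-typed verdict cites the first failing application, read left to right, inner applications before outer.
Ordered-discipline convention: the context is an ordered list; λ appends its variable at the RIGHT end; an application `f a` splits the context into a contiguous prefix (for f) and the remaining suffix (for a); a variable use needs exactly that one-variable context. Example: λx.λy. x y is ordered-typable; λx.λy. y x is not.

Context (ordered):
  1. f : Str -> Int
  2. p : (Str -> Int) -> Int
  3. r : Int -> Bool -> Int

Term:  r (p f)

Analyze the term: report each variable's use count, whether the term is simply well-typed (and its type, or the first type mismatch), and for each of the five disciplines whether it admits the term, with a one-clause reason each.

usage: f ×1, p ×1, r ×1
uses in reading order: r, p, f
typing: well-typed at Bool -> Int
ordered: ✗, use order r, p, f needs exchange
linear: ✓, single use per variable (f, p, r)
affine: ✓, at most one use each (f, p, r)
relevant: ✓, at least one use each (f, p, r)
unrestricted: ✓, well-typed at Bool -> Int; no restrictions here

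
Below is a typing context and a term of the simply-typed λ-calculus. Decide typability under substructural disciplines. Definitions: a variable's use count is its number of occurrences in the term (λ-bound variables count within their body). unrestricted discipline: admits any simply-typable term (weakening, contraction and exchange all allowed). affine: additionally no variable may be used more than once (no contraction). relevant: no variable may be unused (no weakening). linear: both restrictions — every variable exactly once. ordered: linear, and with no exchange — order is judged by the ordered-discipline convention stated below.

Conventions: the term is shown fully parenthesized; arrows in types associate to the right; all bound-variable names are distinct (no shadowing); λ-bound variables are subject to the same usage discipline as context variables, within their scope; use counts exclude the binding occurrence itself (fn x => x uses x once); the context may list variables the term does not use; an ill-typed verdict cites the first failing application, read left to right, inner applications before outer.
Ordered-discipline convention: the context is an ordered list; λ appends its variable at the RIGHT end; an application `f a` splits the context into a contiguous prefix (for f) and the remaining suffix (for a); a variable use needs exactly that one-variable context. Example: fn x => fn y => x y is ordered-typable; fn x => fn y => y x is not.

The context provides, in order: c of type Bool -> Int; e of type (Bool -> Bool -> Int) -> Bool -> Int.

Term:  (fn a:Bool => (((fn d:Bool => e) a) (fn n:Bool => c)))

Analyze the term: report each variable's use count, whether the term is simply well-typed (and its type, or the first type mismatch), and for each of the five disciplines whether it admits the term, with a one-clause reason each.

use counts: c: 1×; e: 1×; a (λ-bound): 1×; d (λ-bound): 0×; n (λ-bound): 0×
left-to-right use order: e, a, c
typing: well-typed at Bool -> Bool -> Int
ordered: ✗, needs weakening: d, n unused
linear: ✗, needs weakening: d, n unused
affine: ✓, none of c, e, a, d, n used more than once
relevant: ✗, needs weakening: d, n unused
unrestricted: ✓, simply typable at Bool -> Bool -> Int; W, C, E all held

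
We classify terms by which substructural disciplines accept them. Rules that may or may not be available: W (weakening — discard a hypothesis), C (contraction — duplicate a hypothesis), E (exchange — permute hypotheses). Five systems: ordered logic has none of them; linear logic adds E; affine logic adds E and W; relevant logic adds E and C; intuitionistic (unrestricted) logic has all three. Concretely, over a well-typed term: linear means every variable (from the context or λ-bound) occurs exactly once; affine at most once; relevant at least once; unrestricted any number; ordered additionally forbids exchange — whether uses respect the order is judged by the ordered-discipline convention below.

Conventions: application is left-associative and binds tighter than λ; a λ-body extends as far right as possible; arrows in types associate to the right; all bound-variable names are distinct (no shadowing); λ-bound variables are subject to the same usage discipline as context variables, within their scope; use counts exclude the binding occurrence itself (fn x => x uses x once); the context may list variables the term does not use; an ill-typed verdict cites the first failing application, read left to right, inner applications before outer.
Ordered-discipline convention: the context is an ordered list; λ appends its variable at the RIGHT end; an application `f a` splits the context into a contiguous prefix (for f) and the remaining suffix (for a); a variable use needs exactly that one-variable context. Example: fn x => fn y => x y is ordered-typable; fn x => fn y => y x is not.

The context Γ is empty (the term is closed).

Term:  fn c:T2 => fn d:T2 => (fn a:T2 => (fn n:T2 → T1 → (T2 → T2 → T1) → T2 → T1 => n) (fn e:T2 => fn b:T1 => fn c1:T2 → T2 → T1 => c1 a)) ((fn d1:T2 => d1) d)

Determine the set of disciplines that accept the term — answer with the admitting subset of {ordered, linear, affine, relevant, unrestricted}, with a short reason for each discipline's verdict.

accepted by: affine, unrestricted
variable uses: c [bound]: 0×; d [bound]: 1×; a [bound]: 1×; n [bound]: 1×; e [bound]: 0×; b [bound]: 0×; c1 [bound]: 1×; d1 [bound]: 1×
left-to-right use order: n, c1, a, d1, d
typing: ✓ — T2 → T2 → T2 → T1 → (T2 → T2 → T1) → T2 → T1
ordered: ✗, c, e, b never used (weakening)
linear: ✗, c, e, b never used (weakening)
affine: ✓, no duplicate uses among c, d, a, n, e, b, c1, d1
relevant: ✗, c, e, b never used (weakening)
unrestricted: ✓, simply typable at T2 → T2 → T2 → T1 → (T2 → T2 → T1) → T2 → T1; W, C, E all held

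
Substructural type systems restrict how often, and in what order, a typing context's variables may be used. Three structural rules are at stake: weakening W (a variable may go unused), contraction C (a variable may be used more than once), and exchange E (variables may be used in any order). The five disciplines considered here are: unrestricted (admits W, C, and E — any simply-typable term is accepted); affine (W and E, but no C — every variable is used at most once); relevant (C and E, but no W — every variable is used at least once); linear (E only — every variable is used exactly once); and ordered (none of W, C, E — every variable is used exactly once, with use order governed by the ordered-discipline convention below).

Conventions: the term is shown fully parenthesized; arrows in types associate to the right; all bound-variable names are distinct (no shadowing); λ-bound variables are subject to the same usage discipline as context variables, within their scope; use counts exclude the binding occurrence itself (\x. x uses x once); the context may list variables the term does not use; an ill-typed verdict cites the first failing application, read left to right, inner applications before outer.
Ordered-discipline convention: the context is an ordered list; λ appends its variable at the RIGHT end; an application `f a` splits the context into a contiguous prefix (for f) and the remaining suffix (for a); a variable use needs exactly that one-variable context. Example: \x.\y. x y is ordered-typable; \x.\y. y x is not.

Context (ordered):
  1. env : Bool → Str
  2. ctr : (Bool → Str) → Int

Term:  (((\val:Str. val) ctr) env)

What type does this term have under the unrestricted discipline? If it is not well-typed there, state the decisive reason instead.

not well-typed under unrestricted — the type mismatch rejects it
use counts: env: 1, ctr: 1, val (λ-bound): 1
use order (left to right): val, ctr, env
typing: ill-typed: argument of type (Bool → Str) → Int where Str is required
per-discipline verdicts: ordered ✗, linear ✗, affine ✗, relevant ✗, unrestricted ✗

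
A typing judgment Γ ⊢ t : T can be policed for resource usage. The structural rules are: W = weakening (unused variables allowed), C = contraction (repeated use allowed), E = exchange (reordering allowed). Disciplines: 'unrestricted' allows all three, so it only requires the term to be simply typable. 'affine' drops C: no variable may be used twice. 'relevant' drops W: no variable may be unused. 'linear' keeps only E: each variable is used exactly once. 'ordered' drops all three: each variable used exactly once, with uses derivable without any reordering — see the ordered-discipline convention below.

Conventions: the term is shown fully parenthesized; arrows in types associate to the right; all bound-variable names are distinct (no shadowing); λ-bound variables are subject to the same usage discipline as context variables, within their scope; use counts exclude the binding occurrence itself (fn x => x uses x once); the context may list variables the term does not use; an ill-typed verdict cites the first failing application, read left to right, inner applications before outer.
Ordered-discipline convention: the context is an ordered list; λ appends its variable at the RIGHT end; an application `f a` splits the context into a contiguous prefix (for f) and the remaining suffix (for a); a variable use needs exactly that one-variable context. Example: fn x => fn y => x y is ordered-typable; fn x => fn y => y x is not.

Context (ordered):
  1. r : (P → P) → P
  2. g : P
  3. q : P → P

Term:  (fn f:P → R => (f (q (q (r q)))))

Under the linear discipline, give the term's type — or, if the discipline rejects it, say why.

not well-typed under linear — repeated use of q ×3; needs weakening: g unused
usage: r=1; g=0; q=3; f (λ-bound)=1
left-to-right use order: f, q, q, r, q
typing: well-typed — term : (P → R) → R
summary: ordered ✗; linear ✗; affine ✗; relevant ✗; unrestricted ✓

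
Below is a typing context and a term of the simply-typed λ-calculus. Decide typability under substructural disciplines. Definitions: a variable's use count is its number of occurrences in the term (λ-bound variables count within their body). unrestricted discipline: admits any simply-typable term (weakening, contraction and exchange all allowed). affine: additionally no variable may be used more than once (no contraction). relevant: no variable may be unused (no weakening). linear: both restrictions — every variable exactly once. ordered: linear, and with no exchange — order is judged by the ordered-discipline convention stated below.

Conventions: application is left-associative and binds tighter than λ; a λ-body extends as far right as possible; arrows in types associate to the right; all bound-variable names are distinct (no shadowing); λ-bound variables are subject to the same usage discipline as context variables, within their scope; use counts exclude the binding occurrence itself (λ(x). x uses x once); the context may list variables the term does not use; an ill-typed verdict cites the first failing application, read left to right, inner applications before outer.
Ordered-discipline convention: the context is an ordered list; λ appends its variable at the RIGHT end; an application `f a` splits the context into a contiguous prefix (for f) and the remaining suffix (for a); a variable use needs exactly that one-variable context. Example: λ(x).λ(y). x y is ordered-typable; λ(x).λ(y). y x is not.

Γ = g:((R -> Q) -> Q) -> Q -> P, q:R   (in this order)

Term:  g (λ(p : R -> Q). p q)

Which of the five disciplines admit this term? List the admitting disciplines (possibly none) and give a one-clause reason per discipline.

admitting disciplines: linear, affine, relevant, unrestricted
usage: g: 1; q: 1; p (λ-bound): 1
order of uses: g, p, q
typing: ✓ — Q -> P
ordered ✗ (no ordered split (uses run g, p, q))
linear ✓ (exactly-once usage across g, q, p)
affine ✓ (none of g, q, p used more than once)
relevant ✓ (none of g, q, p goes unused)
unrestricted ✓ (typability at Q -> P is all that's needed)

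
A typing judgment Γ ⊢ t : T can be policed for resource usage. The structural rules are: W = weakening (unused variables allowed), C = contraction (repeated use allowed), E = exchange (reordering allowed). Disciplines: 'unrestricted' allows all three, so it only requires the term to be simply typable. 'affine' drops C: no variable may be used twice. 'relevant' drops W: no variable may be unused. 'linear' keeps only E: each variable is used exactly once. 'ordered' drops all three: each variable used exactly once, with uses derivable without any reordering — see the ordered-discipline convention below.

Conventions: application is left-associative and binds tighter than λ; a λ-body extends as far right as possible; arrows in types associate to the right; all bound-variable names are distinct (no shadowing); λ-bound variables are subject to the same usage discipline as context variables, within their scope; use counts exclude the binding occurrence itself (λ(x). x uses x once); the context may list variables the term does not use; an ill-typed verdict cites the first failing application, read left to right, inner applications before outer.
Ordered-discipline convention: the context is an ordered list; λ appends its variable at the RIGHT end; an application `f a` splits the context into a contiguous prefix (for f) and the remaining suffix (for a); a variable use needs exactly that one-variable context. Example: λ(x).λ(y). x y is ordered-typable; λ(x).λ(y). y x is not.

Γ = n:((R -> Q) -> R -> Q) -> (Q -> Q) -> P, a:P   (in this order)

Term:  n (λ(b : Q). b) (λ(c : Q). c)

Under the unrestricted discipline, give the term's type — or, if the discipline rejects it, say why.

not well-typed under unrestricted — the type mismatch rejects it
use counts: n=1; a=0; b (λ-bound)=1; c (λ-bound)=1
uses in reading order: n, b, c
typing: ill-typed: a function awaiting (R -> Q) -> R -> Q gets Q -> Q
per-discipline verdicts: ordered ✗ · linear ✗ · affine ✗ · relevant ✗ · unrestricted ✗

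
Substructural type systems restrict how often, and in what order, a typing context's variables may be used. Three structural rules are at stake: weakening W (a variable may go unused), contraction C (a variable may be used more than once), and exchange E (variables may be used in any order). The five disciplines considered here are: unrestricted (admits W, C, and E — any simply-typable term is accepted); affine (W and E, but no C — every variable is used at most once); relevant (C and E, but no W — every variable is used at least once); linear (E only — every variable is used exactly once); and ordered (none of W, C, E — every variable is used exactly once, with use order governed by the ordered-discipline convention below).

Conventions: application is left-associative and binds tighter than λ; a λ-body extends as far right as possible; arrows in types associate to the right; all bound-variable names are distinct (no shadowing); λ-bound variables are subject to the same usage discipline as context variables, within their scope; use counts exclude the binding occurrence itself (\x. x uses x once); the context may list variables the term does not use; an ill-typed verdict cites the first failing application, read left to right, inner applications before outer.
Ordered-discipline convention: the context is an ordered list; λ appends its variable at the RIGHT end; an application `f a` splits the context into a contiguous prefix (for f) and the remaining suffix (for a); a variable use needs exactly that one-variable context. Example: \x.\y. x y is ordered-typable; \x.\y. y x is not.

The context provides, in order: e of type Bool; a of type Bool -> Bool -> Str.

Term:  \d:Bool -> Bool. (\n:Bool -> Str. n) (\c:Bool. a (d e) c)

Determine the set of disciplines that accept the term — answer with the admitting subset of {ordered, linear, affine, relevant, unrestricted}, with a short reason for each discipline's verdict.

admitting disciplines: linear, affine, relevant, unrestricted
use counts: e=1, a=1, d (λ-bound)=1, n (λ-bound)=1, c (λ-bound)=1
left-to-right use order: n, a, d, e, c
typing: the term checks, with type (Bool -> Bool) -> Bool -> Str
ordered: ✗ — use order n, a, d, e, c needs exchange
linear: ✓ — single use per variable (e, a, d, n, c)
affine: ✓ — e, a, d, n, c: no repeats, contraction unneeded
relevant: ✓ — none of e, a, d, n, c goes unused
unrestricted: ✓ — typability at (Bool -> Bool) -> Bool -> Str is all that's needed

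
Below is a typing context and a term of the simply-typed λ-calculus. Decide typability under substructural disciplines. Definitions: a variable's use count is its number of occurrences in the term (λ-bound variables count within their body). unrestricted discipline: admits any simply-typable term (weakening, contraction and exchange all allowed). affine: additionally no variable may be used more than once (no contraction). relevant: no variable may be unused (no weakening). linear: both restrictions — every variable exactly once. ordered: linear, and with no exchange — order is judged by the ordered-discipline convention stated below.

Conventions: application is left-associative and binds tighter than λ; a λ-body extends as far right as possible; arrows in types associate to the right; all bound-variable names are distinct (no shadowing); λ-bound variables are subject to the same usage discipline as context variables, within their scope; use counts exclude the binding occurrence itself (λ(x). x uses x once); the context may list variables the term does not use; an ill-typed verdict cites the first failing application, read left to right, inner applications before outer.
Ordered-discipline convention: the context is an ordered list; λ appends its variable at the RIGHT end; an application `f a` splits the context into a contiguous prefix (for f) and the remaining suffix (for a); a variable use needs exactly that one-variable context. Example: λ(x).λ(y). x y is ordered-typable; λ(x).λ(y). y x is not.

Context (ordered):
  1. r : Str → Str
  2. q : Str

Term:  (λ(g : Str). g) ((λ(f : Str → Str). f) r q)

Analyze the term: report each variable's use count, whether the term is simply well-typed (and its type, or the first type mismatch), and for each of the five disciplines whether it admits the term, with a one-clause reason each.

use counts: r: 1×, q: 1×, g [bound]: 1×, f [bound]: 1×
left-to-right use order: g, f, r, q
typing: well-typed at Str
ordered: ✓ — single-use (r, q, g, f), ordered derivation ok
linear: ✓ — each of r, q, g, f used exactly once
affine: ✓ — none of r, q, g, f used more than once
relevant: ✓ — none of r, q, g, f goes unused
unrestricted: ✓ — typability at Str is all that's needed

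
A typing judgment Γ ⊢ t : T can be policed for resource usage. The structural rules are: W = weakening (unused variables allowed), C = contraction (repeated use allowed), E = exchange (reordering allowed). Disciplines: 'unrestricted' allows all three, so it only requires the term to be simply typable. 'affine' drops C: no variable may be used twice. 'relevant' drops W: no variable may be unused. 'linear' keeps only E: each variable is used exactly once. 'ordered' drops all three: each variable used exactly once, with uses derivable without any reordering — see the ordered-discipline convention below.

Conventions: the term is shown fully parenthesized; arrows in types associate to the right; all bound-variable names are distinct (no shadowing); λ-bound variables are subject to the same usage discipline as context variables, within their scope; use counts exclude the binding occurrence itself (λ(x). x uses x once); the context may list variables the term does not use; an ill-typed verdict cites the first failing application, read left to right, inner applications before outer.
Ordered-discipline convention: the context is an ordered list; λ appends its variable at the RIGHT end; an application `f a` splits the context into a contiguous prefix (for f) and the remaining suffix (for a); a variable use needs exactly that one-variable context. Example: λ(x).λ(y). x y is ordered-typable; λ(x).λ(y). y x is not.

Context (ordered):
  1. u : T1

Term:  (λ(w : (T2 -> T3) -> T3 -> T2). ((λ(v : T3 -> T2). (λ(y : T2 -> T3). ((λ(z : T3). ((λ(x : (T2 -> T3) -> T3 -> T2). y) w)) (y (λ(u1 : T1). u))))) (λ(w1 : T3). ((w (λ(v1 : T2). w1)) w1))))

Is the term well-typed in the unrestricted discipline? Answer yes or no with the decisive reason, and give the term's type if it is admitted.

no — a type mismatch blocks all five
use counts: u ×1; w (bound) ×2; v (bound) ×0; y (bound) ×2; z (bound) ×0; x (bound) ×0; u1 (bound) ×0; w1 (bound) ×2; v1 (bound) ×0
left-to-right use order: y, w, y, u, w, w1, w1
typing: ill-typed: a function awaiting T2 gets T1 -> T1
summary: ordered ✗, linear ✗, affine ✗, relevant ✗, unrestricted ✗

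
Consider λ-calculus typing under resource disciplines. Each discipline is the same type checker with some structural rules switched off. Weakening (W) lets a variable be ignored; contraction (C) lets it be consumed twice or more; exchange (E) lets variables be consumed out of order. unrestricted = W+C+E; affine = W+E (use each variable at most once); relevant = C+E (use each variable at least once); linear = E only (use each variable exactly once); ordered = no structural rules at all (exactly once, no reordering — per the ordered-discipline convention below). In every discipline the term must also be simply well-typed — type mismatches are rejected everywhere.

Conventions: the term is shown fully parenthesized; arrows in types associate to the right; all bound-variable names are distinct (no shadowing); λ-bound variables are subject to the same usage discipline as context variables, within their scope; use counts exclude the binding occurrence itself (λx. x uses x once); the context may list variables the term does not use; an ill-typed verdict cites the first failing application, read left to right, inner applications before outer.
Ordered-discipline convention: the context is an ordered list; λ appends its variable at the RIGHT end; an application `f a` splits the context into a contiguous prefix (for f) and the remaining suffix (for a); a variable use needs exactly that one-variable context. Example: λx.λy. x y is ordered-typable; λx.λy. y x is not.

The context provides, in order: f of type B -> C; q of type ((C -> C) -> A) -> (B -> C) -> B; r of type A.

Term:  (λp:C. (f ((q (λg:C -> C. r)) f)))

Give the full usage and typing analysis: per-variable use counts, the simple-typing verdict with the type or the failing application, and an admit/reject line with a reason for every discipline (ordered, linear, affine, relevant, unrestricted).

counts: f=2; q=1; r=1; p (λ-bound)=0; g (λ-bound)=0
order of uses: f, q, r, f
typing: the term checks, with type C -> C
ordered: ✗, uses contraction: f ×2; p, g left unused
linear: ✗, uses contraction: f ×2; p, g left unused
affine: ✗, uses contraction: f ×2
relevant: ✗, p, g left unused
unrestricted: ✓, well-typed at C -> C; no restrictions here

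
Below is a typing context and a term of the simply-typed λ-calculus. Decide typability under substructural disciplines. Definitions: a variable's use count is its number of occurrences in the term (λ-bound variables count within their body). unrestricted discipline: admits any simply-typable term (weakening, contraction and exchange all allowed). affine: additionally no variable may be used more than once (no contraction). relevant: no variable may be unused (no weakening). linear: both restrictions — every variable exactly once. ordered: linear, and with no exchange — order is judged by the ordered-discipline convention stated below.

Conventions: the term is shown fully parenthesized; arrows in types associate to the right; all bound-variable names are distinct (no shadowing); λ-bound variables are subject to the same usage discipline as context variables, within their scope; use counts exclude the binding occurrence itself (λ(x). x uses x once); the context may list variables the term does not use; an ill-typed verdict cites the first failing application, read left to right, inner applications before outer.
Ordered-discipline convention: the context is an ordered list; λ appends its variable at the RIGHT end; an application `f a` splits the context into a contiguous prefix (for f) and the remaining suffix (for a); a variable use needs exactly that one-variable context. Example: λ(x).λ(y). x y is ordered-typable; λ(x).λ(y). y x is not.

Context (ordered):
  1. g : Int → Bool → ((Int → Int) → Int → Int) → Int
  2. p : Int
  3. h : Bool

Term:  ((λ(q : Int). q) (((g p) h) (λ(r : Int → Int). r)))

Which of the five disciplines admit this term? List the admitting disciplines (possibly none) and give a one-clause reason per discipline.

admitted in: ordered, linear, affine, relevant, unrestricted
variable uses: g ×1; p ×1; h ×1; q [bound] ×1; r [bound] ×1
uses in reading order: q, g, p, h, r
typing: the term checks, with type Int
ordered: ✓ — single-use (g, p, h, q, r), ordered derivation ok
linear: ✓ — g, p, h, q, r: one use apiece
affine: ✓ — none of g, p, h, q, r used more than once
relevant: ✓ — at least one use each (g, p, h, q, r)
unrestricted: ✓ — type-checks (Int) and nothing is barred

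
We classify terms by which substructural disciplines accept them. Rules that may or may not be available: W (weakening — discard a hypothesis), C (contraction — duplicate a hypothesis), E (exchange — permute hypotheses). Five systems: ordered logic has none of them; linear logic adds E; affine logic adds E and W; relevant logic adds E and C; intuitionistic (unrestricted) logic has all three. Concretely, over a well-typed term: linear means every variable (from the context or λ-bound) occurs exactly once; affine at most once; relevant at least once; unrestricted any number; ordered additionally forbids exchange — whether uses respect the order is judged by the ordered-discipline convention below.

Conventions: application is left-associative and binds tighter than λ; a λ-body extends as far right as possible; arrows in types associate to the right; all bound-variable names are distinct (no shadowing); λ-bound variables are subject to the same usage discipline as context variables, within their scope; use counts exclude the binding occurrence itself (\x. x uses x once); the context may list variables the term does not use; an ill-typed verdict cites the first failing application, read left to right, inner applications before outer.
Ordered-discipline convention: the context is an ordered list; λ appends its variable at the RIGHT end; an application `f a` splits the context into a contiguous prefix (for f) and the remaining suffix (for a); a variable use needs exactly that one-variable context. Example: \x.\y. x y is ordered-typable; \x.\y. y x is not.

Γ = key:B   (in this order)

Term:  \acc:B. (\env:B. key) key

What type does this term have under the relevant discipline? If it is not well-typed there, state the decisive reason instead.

not well-typed under relevant — acc, env never used (weakening)
counts: key=2, acc (λ-bound)=0, env (λ-bound)=0
use order (left to right): key, key
typing: the term checks, with type B -> B
per-discipline verdicts: ordered ✗, linear ✗, affine ✗, relevant ✗, unrestricted ✓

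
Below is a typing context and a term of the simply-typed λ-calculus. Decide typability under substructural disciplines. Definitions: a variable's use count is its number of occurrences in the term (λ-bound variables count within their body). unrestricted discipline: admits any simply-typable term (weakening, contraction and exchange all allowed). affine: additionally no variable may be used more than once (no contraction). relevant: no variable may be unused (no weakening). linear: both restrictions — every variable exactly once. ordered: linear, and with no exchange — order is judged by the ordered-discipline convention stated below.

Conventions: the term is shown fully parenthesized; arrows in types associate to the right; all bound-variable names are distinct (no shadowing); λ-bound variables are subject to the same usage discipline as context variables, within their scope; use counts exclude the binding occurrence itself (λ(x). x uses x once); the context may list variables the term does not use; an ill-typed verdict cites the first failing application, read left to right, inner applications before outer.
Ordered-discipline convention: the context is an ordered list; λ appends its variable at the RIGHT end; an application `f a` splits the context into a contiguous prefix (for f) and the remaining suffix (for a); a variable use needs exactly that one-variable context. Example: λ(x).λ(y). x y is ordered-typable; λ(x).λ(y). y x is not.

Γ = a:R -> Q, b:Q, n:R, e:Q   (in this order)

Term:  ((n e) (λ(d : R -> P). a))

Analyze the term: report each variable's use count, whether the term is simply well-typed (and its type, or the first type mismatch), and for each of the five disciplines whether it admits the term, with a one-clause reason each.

use counts: a=1; b=0; n=1; e=1; d (bound)=0
left-to-right use order: n, e, a
typing: ill-typed: applying a non-function (R)
ordered: ✗ — the type mismatch rejects it
linear: ✗ — not simply typable
affine: ✗ — fails simple typing
relevant: ✗ — a type mismatch blocks all five
unrestricted: ✗ — the type mismatch rejects it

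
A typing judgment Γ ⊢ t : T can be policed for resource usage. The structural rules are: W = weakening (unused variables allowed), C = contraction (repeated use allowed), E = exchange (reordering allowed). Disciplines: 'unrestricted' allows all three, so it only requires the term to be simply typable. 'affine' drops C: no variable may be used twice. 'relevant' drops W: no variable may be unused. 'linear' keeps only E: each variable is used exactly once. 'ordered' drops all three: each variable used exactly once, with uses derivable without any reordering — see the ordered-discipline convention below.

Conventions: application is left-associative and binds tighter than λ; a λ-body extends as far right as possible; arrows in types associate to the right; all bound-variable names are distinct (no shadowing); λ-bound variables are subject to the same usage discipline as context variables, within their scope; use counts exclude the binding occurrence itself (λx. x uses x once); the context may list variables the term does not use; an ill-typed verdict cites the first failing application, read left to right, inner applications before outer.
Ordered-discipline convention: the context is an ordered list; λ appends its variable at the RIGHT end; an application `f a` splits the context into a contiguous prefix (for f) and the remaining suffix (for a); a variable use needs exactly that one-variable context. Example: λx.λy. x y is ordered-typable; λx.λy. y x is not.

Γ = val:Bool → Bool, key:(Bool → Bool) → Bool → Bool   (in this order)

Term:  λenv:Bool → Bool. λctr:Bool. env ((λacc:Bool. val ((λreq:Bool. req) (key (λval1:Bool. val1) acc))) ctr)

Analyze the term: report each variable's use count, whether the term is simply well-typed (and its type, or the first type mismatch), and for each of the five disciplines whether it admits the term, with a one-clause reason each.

counts: val: 1, key: 1, env (bound): 1, ctr (bound): 1, acc (bound): 1, req (bound): 1, val1 (bound): 1
uses in reading order: env, val, req, key, val1, acc, ctr
typing: the term checks, with type (Bool → Bool) → Bool → Bool
ordered ✗ (no contiguous prefix/suffix split fits env, val, req, key, val1, acc, ctr)
linear ✓ (val, key, env, ctr, acc, req, val1: one use apiece)
affine ✓ (at most one use each (val, key, env, ctr, acc, req, val1))
relevant ✓ (none of val, key, env, ctr, acc, req, val1 goes unused)
unrestricted ✓ (typability at (Bool → Bool) → Bool → Bool is all that's needed)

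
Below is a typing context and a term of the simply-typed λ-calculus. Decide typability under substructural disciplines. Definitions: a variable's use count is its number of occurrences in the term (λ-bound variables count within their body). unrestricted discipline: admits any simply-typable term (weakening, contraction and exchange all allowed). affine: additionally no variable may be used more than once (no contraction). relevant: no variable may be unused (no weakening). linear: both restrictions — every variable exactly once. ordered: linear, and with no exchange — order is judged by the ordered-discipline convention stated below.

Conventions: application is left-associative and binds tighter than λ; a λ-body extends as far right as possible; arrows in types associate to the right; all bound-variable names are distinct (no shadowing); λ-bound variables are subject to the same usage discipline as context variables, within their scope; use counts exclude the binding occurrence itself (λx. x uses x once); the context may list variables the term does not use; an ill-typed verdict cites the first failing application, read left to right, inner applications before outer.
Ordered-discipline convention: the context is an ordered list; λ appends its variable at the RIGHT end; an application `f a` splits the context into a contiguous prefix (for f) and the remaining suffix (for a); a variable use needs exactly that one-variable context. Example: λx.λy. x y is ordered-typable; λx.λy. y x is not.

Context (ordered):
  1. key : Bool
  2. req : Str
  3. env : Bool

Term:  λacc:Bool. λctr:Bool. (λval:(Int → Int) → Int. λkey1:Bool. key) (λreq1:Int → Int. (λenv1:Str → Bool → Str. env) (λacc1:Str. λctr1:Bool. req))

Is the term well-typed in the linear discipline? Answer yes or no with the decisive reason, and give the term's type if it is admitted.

no — fails simple typing
variable uses: key: 1; req: 1; env: 1; acc (bound): 0; ctr (bound): 0; val (bound): 0; key1 (bound): 0; req1 (bound): 0; env1 (bound): 0; acc1 (bound): 0; ctr1 (bound): 0
order of uses: key, env, req
typing: ill-typed: argument of type (Int → Int) → Bool where (Int → Int) → Int is required
per-discipline verdicts: ordered ✗; linear ✗; affine ✗; relevant ✗; unrestricted ✗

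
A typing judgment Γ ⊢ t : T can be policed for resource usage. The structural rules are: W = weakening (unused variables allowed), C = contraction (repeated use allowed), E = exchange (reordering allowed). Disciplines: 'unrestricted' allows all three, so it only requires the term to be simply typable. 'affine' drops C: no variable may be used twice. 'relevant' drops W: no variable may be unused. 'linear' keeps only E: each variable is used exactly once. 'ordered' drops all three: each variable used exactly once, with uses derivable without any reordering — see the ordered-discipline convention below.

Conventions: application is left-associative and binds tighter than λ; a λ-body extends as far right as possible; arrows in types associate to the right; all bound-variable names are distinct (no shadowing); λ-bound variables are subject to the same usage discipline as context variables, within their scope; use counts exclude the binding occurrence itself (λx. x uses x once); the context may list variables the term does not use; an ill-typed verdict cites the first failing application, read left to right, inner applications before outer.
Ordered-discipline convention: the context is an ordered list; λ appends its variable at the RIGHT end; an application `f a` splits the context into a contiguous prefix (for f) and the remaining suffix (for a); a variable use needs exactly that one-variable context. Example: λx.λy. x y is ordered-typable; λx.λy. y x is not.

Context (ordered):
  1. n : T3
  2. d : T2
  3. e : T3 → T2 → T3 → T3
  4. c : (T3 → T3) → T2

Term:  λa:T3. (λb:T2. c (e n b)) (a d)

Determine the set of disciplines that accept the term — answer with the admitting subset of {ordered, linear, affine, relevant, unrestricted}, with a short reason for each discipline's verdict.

admitted by: none
variable uses: n=1; d=1; e=1; c=1; a (bound)=1; b (bound)=1
left-to-right use order: c, e, n, b, a, d
typing: ill-typed: can't apply a value of type T3
ordered: ✗, the type mismatch rejects it
linear: ✗, not simply typable
affine: ✗, fails simple typing
relevant: ✗, a type mismatch blocks all five
unrestricted: ✗, the type mismatch rejects it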